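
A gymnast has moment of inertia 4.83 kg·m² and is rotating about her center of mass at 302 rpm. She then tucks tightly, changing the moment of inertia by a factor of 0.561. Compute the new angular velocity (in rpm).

ω₂ ≈ 538 rpm

No external torque acts about the spin axis, so angular momentum is conserved.
I₂ = 0.561 × 4.83 = 2.710 kg·m².
ω₂ = I₁ω₁ / I₂ = (4.830)(302 rpm) / (2.710) = 538.3 rpm.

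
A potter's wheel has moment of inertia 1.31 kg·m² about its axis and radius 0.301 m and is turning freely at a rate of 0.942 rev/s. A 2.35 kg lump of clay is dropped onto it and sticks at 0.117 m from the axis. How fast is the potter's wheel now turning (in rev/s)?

The added mass arrives with no angular momentum about the axis, and any external torque about the axis is negligible, so the system's angular momentum is conserved.
Added inertia Σmr² = (2.35)(0.117)² = 0.03217 kg·m²; I_f = 1.310 + 0.03217 = 1.342 kg·m².
ω_f = I_p ω_i / I_f = (1.310)(0.942) / 1.342 = 0.9194 rev/s.

ω_f ≈ 0.919 rev/s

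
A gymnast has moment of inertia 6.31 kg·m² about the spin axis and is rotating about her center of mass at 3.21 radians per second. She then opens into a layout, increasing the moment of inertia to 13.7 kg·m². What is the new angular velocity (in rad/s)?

Angular momentum about the spin axis is conserved since the torque about it is zero.
ω₂ = I₁ω₁ / I₂ = (6.310)(3.21 rad/s) / (13.70) = 1.478 rad/s.

ω₂ ≈ 1.48 rad/s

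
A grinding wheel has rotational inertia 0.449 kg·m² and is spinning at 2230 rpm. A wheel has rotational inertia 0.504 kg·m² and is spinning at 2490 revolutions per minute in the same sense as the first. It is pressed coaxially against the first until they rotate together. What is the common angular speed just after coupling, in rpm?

|ω_f| ≈ 2370 rpm

No external torque acts about the common axis, so total angular momentum is conserved.
Taking A's sense as positive: L = (0.4490)(2230) + (0.5040)(2490) = 2256 kg·m²·rpm.
Combined I = 0.4490 + 0.5040 = 0.9530 kg·m².
ω_f = L / I = 2256 / 0.9530 = 2368 rpm.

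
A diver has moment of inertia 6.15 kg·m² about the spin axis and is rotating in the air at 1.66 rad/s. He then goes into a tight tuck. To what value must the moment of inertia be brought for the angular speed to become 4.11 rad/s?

No external torque acts about the spin axis, so angular momentum is conserved.
I₂ = I₁ω₁ / ω₂ = (6.15)(1.66) / (4.11) = 2.484 kg·m².

I₂ ≈ 2.48 kg·m²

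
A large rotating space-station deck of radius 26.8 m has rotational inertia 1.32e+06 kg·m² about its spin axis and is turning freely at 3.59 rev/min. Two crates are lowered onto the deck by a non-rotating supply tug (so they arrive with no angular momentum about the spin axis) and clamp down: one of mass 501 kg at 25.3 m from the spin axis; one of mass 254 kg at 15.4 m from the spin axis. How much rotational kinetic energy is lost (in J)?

No external torque acts about the spin axis; L_before = L_after.
Added inertia Σmr² = (501)(25.3)² + (254)(15.4)² = 3.809e+05 kg·m²; I_f = 1.320e+06 + 3.809e+05 = 1.701e+06 kg·m².
ω_f = I_p ω_i / I_f = (1.320e+06)(3.59) / 1.701e+06 = 2.786 rpm.
KE_i = ½(1.320e+06)(0.3759 rad/s)² = 93280 J; KE_f = ½(1.701e+06)(0.2918)² = 72390 J.

energy lost ≈ 20900 J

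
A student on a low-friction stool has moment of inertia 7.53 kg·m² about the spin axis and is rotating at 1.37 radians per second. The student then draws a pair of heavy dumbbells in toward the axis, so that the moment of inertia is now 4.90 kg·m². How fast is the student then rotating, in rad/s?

With no external torque about the axis, L is conserved: I₁ω₁ = I₂ω₂.
ω₂ = I₁ω₁ / I₂ = (7.530)(1.37 rad/s) / (4.900) = 2.105 rad/s.

ω₂ ≈ 2.11 rad/s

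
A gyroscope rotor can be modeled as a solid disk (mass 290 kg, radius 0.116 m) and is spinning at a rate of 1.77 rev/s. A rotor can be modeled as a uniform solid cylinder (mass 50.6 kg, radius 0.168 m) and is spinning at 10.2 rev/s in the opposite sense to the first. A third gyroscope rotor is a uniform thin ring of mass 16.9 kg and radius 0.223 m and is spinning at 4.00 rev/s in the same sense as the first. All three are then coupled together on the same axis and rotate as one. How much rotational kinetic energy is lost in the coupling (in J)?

The coupling torques are internal; angular momentum about the shared axis is conserved.
Moments of inertia: I_A = ½(290)(0.116)² = 1.951 kg·m²; I_B = ½(50.6)(0.168)² = 0.7141 kg·m²; I_C = (16.9)(0.223)² = 0.8404 kg·m².
Taking A's sense as positive: L = (1.951)(1.77) − (0.7141)(10.2) + (0.8404)(4.00) = -0.4683 kg·m²·rev/s.
Combined I = 1.951 + 0.7141 + 0.8404 = 3.506 kg·m².
ω_f = L / I = -0.4683 / 3.506 = -0.1336 rev/s.
KE_i = ½ΣIω² = 1853 J; KE_f = ½(3.506)(0.8394)² = 1.235 J.

ΔKE lost ≈ 1850 J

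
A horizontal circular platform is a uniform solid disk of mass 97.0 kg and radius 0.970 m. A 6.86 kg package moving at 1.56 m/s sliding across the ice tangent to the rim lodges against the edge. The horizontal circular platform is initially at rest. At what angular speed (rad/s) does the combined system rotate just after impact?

|ω_f| ≈ 0.199 rad/s

About the central axle the impulsive forces during the collision are internal, so angular momentum about that axis is conserved.
I_p = ½(97.0)(0.970)² = 45.63 kg·m². Taking the sense of the package's angular momentum as positive, L_{package} = m v R = (6.86)(1.56)(0.970) = 10.38 kg·m²/s.
L_i = 0 + 10.38 = 10.38 kg·m²/s.
After sticking, I_f = I_p + m R² = 45.63 + (6.86)(0.970)² = 52.09 kg·m².
ω_f = L_i / I_f = 10.38 / 52.09 = 0.1993 rad/s.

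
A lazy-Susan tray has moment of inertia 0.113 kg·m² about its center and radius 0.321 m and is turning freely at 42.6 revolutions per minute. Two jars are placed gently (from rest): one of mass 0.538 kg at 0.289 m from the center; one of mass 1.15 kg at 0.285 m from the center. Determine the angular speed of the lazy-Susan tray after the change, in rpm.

ω_f ≈ 19.2 rpm

The added mass arrives with no angular momentum about the center, and any external torque about the center is negligible, so the system's angular momentum is conserved.
Added inertia Σmr² = (0.538)(0.289)² + (1.15)(0.285)² = 0.1383 kg·m²; I_f = 0.1130 + 0.1383 = 0.2513 kg·m².
ω_f = I_p ω_i / I_f = (0.1130)(42.6) / 0.2513 = 19.15 rpm.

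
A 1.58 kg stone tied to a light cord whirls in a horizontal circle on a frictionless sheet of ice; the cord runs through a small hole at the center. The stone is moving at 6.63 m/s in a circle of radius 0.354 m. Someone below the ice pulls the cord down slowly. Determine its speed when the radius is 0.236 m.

v₂ ≈ 9.94 m/s

The only horizontal force on the mass is along the cord (radial), so it exerts no torque about the hole and angular momentum m v r is conserved.
v₂ = v₁ r₁ / r₂ = (6.63)(0.354) / (0.236) = 9.945 m/s.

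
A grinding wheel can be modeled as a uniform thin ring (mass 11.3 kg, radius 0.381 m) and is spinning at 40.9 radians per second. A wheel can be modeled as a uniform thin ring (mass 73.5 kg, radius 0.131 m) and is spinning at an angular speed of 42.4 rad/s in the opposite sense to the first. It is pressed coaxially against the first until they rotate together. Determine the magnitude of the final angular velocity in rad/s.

No external torque acts about the common axis, so total angular momentum is conserved.
Moments of inertia: I_A = (11.3)(0.381)² = 1.640 kg·m²; I_B = (73.5)(0.131)² = 1.261 kg·m².
Taking A's sense as positive: L = (1.640)(40.9) − (1.261)(42.4) = 13.61 kg·m²·rad/s.
Combined I = 1.640 + 1.261 = 2.902 kg·m².
ω_f = L / I = 13.61 / 2.902 = 4.690 rad/s.

|ω_f| ≈ 4.69 rad/s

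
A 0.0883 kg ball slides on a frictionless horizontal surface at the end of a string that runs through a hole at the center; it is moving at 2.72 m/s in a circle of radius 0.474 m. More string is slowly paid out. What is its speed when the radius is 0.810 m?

v₂ ≈ 1.59 m/s

The only horizontal force on the mass is along the cord (radial), so it exerts no torque about the hole and angular momentum m v r is conserved.
v₂ = v₁ r₁ / r₂ = (2.72)(0.474) / (0.810) = 1.592 m/s.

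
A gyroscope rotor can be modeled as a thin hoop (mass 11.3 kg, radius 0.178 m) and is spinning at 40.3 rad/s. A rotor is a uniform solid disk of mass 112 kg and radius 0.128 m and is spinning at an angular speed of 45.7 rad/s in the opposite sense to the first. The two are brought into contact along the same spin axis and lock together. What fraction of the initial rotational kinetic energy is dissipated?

The coupling torques are internal; angular momentum about the shared axis is conserved.
Moments of inertia: I_A = (11.3)(0.178)² = 0.3580 kg·m²; I_B = ½(112)(0.128)² = 0.9175 kg·m².
Taking A's sense as positive: L = (0.3580)(40.3) − (0.9175)(45.7) = -27.50 kg·m²·rad/s.
Combined I = 0.3580 + 0.9175 = 1.276 kg·m².
ω_f = L / I = -27.50 / 1.276 = -21.56 rad/s.
KE_i = ½ΣIω² = 1249 J; KE_f = ½(1.276)(21.56)² = 296.5 J.
Fraction dissipated = (KE_i − KE_f)/KE_i = 0.7626.

fraction ≈ 0.763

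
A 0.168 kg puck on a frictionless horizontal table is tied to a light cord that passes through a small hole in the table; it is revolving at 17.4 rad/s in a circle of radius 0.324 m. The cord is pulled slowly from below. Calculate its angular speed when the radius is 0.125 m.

ω₂ ≈ 117 rad/s

No torque about the axis ⇒ m r₁² ω₁ = m r₂² ω₂.
ω₂ = ω₁ (r₁/r₂)² = (17.4)(0.324/0.125)² = 116.9 rad/s.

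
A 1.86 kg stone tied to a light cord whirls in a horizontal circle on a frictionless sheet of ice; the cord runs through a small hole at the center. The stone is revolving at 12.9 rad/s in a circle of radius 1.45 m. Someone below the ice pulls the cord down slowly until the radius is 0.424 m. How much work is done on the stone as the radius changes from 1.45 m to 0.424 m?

W ≈ 3480 J

The constraining force is radial, so m r² ω about the center is conserved.
ω₂ = ω₁ (r₁/r₂)² = (12.9)(1.45/0.424)² = 150.9 rad/s.
W = ΔKE = ½m(v₂² − v₁²) = 3480 J.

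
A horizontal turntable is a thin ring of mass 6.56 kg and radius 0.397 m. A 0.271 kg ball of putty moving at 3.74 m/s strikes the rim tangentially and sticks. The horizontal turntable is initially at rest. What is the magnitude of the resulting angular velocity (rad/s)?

|ω_f| ≈ 0.374 rad/s

About the axle the impulsive forces during the collision are internal, so angular momentum about that axis is conserved.
I_p = (6.56)(0.397)² = 1.034 kg·m². Taking the sense of the ball of putty's angular momentum as positive, L_{ball} = m v R = (0.271)(3.74)(0.397) = 0.4024 kg·m²/s.
L_i = 0 + 0.4024 = 0.4024 kg·m²/s.
After sticking, I_f = I_p + m R² = 1.034 + (0.271)(0.397)² = 1.077 kg·m².
ω_f = L_i / I_f = 0.4024 / 1.077 = 0.3737 rad/s.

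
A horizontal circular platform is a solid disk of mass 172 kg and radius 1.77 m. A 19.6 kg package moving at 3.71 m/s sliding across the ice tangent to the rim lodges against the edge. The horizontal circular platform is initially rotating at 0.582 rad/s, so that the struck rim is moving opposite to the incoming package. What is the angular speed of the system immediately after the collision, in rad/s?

The axle reaction passes through the central axle and exerts no torque about it; angular momentum about the central axle is conserved through the impact.
I_p = ½(172)(1.77)² = 269.4 kg·m². Taking the sense of the package's angular momentum as positive, L_{package} = m v R = (19.6)(3.71)(1.77) = 128.7 kg·m²/s.
L_i = −I_p ω_p + m v R = −(269.4)(0.582) + 128.7 = -28.10 kg·m²/s.
After sticking, I_f = I_p + m R² = 269.4 + (19.6)(1.77)² = 330.8 kg·m².
ω_f = L_i / I_f = -28.10 / 330.8 = -0.08494 rad/s.

|ω_f| ≈ 0.0849 rad/s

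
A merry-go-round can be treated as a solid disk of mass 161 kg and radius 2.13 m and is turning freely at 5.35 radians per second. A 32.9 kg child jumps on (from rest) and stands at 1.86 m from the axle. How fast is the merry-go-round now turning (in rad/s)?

ω_f ≈ 4.08 rad/s

The added mass arrives with no angular momentum about the axle, and any external torque about the axle is negligible, so the system's angular momentum is conserved.
I_p = ½(161)(2.13)² = 365.2 kg·m².
Added inertia Σmr² = (32.9)(1.86)² = 113.8 kg·m²; I_f = 365.2 + 113.8 = 479.0 kg·m².
ω_f = I_p ω_i / I_f = (365.2)(5.35) / 479.0 = 4.079 rad/s.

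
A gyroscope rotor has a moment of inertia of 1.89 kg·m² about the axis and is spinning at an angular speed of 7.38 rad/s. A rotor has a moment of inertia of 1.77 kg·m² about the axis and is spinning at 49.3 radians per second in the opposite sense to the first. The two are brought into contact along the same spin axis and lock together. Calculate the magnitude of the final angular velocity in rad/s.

No external torque acts about the common axis, so total angular momentum is conserved.
Taking A's sense as positive: L = (1.890)(7.38) − (1.770)(49.3) = -73.31 kg·m²·rad/s.
Combined I = 1.890 + 1.770 = 3.660 kg·m².
ω_f = L / I = -73.31 / 3.660 = -20.03 rad/s.

|ω_f| ≈ 20.0 rad/s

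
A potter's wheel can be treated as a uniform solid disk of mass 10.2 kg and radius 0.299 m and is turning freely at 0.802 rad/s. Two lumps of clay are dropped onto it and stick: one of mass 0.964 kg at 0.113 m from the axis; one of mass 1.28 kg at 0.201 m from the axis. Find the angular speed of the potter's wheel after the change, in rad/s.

ω_f ≈ 0.703 rad/s

No external torque acts about the axis; L_before = L_after.
I_p = ½(10.2)(0.299)² = 0.4559 kg·m².
Added inertia Σmr² = (0.964)(0.113)² + (1.28)(0.201)² = 0.06402 kg·m²; I_f = 0.4559 + 0.06402 = 0.5200 kg·m².
ω_f = I_p ω_i / I_f = (0.4559)(0.802) / 0.5200 = 0.7033 rad/s.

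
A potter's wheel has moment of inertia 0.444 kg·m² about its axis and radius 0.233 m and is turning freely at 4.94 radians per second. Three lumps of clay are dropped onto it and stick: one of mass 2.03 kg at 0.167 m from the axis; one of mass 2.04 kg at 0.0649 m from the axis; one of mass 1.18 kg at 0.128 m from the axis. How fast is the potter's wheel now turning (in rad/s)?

No external torque acts about the axis; L_before = L_after.
Added inertia Σmr² = (2.03)(0.167)² + (2.04)(0.0649)² + (1.18)(0.128)² = 0.08454 kg·m²; I_f = 0.4440 + 0.08454 = 0.5285 kg·m².
ω_f = I_p ω_i / I_f = (0.4440)(4.94) / 0.5285 = 4.150 rad/s.

ω_f ≈ 4.15 rad/s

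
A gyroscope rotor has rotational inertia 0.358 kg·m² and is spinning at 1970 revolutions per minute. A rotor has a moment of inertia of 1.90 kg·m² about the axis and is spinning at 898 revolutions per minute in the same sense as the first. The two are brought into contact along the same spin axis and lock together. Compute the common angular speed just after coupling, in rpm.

|ω_f| ≈ 1070 rpm

The coupling torques are internal; angular momentum about the shared axis is conserved.
Taking A's sense as positive: L = (0.3580)(1970) + (1.900)(898) = 2411 kg·m²·rpm.
Combined I = 0.3580 + 1.900 = 2.258 kg·m².
ω_f = L / I = 2411 / 2.258 = 1068 rpm.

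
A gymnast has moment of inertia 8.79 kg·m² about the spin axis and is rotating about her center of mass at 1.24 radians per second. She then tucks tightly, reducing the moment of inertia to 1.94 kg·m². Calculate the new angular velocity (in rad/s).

No external torque acts about the spin axis, so angular momentum is conserved.
ω₂ = I₁ω₁ / I₂ = (8.790)(1.24 rad/s) / (1.940) = 5.618 rad/s.

ω₂ ≈ 5.62 rad/s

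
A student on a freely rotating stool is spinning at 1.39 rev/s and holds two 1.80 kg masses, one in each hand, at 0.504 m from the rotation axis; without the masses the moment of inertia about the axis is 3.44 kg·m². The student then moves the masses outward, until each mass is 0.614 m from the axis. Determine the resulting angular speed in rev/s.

ω₂ ≈ 1.26 rev/s

No external torque acts about the spin axis, so angular momentum is conserved.
I₁ = 3.44 + 2(1.80)(0.504)² = 4.354 kg·m²; I₂ = 3.44 + 2(1.80)(0.614)² = 4.797 kg·m².
ω₂ = I₁ω₁ / I₂ = (4.354)(1.39 rev/s) / (4.797) = 1.262 rev/s.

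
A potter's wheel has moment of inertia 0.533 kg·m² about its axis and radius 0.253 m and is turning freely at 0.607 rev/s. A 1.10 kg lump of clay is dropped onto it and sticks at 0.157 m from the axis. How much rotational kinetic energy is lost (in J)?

energy lost ≈ 0.188 J

The added mass arrives with no angular momentum about the axis, and any external torque about the axis is negligible, so the system's angular momentum is conserved.
Added inertia Σmr² = (1.10)(0.157)² = 0.02711 kg·m²; I_f = 0.5330 + 0.02711 = 0.5601 kg·m².
ω_f = I_p ω_i / I_f = (0.5330)(0.607) / 0.5601 = 0.5776 rev/s.
KE_i = ½(0.5330)(3.814 rad/s)² = 3.876 J; KE_f = ½(0.5601)(3.629)² = 3.689 J.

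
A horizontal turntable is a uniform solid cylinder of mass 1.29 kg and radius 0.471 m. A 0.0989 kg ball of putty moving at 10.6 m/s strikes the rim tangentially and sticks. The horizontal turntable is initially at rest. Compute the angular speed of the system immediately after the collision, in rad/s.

The axle reaction passes through the axle and exerts no torque about it; angular momentum about the axle is conserved through the impact.
I_p = ½(1.29)(0.471)² = 0.1431 kg·m². Taking the sense of the ball of putty's angular momentum as positive, L_{ball} = m v R = (0.0989)(10.6)(0.471) = 0.4938 kg·m²/s.
L_i = 0 + 0.4938 = 0.4938 kg·m²/s.
After sticking, I_f = I_p + m R² = 0.1431 + (0.0989)(0.471)² = 0.1650 kg·m².
ω_f = L_i / I_f = 0.4938 / 0.1650 = 2.992 rad/s.

|ω_f| ≈ 2.99 rad/s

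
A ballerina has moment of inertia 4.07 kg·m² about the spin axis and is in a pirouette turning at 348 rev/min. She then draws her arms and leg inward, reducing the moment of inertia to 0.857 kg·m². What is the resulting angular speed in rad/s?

ω₂ ≈ 173 rad/s

No external torque acts about the spin axis, so angular momentum is conserved.
ω₂ = I₁ω₁ / I₂ = (4.070)(348 rpm) / (0.8570) = 1653 rpm = 173.1 rad/s.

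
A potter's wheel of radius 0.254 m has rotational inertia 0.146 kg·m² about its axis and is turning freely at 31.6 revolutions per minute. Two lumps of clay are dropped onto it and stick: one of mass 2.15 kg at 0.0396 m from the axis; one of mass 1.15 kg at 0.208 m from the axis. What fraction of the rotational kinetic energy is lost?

No external torque acts about the axis; L_before = L_after.
Added inertia Σmr² = (2.15)(0.0396)² + (1.15)(0.208)² = 0.05313 kg·m²; I_f = 0.1460 + 0.05313 = 0.1991 kg·m².
ω_f = I_p ω_i / I_f = (0.1460)(31.6) / 0.1991 = 23.17 rpm.
KE_i = ½(0.1460)(3.309 rad/s)² = 0.7994 J; KE_f = ½(0.1991)(2.426)² = 0.5861 J.
Fraction lost = 0.2668.

fraction ≈ 0.267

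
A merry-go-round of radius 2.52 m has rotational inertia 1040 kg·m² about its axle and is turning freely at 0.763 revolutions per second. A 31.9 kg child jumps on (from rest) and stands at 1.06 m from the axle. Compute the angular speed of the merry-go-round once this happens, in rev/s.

No external torque acts about the axle; L_before = L_after.
Added inertia Σmr² = (31.9)(1.06)² = 35.84 kg·m²; I_f = 1040 + 35.84 = 1076 kg·m².
ω_f = I_p ω_i / I_f = (1040)(0.763) / 1076 = 0.7376 rev/s.

ω_f ≈ 0.738 rev/s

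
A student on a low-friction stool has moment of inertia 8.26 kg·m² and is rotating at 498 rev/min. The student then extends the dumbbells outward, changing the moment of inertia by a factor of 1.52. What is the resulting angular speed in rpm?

ω₂ ≈ 328 rpm

No external torque acts about the spin axis, so angular momentum is conserved.
I₂ = 1.52 × 8.26 = 12.56 kg·m².
ω₂ = I₁ω₁ / I₂ = (8.260)(498 rpm) / (12.56) = 327.6 rpm.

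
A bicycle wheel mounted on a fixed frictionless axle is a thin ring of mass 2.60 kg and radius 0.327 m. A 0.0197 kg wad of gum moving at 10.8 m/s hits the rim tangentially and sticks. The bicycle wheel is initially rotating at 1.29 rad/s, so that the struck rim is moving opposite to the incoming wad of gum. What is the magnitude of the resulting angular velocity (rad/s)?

|ω_f| ≈ 1.03 rad/s

About the axle the impulsive forces during the collision are internal, so angular momentum about that axis is conserved.
I_p = (2.60)(0.327)² = 0.2780 kg·m². Taking the sense of the wad of gum's angular momentum as positive, L_{wad} = m v R = (0.0197)(10.8)(0.327) = 0.06957 kg·m²/s.
L_i = −I_p ω_p + m v R = −(0.2780)(1.29) + 0.06957 = -0.2891 kg·m²/s.
After sticking, I_f = I_p + m R² = 0.2780 + (0.0197)(0.327)² = 0.2801 kg·m².
ω_f = L_i / I_f = -0.2891 / 0.2801 = -1.032 rad/s.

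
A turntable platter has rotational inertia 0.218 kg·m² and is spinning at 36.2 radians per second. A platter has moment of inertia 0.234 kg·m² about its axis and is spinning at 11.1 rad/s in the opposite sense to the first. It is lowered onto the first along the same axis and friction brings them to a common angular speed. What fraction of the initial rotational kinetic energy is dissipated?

fraction ≈ 0.803

No external torque acts about the common axis, so total angular momentum is conserved.
Taking A's sense as positive: L = (0.2180)(36.2) − (0.2340)(11.1) = 5.294 kg·m²·rad/s.
Combined I = 0.2180 + 0.2340 = 0.4520 kg·m².
ω_f = L / I = 5.294 / 0.4520 = 11.71 rad/s.
KE_i = ½ΣIω² = 157.3 J; KE_f = ½(0.4520)(11.71)² = 31.01 J.
Fraction dissipated = (KE_i − KE_f)/KE_i = 0.8028.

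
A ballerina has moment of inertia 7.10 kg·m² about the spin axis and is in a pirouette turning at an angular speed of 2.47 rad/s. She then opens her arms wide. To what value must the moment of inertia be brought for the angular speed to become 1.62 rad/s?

With no external torque about the axis, L is conserved: I₁ω₁ = I₂ω₂.
I₂ = I₁ω₁ / ω₂ = (7.10)(2.47) / (1.62) = 10.83 kg·m².

I₂ ≈ 10.8 kg·m²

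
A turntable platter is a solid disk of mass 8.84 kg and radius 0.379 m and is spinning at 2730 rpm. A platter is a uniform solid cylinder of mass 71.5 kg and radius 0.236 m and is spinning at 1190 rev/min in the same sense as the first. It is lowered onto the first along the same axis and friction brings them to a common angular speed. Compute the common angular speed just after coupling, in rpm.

|ω_f| ≈ 1560 rpm

No external torque acts about the common axis, so total angular momentum is conserved.
Moments of inertia: I_A = ½(8.84)(0.379)² = 0.6349 kg·m²; I_B = ½(71.5)(0.236)² = 1.991 kg·m².
Taking A's sense as positive: L = (0.6349)(2730) + (1.991)(1190) = 4103 kg·m²·rpm.
Combined I = 0.6349 + 1.991 = 2.626 kg·m².
ω_f = L / I = 4103 / 2.626 = 1562 rpm.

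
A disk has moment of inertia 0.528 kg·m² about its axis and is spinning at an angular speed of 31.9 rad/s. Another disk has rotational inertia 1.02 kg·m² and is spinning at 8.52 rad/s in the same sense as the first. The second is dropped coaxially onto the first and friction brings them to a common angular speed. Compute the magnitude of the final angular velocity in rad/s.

|ω_f| ≈ 16.5 rad/s

The coupling torques are internal; angular momentum about the shared axis is conserved.
Taking A's sense as positive: L = (0.5280)(31.9) + (1.020)(8.52) = 25.53 kg·m²·rad/s.
Combined I = 0.5280 + 1.020 = 1.548 kg·m².
ω_f = L / I = 25.53 / 1.548 = 16.49 rad/s.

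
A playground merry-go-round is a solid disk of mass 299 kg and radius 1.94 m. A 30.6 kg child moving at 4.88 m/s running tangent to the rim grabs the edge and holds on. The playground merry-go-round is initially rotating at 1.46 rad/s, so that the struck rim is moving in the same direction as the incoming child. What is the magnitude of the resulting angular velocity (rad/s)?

|ω_f| ≈ 1.64 rad/s

About the axle the impulsive forces during the collision are internal, so angular momentum about that axis is conserved.
I_p = ½(299)(1.94)² = 562.7 kg·m². Taking the sense of the child's angular momentum as positive, L_{child} = m v R = (30.6)(4.88)(1.94) = 289.7 kg·m²/s.
L_i = +I_p ω_p + m v R = +(562.7)(1.46) + 289.7 = 1111 kg·m²/s.
After sticking, I_f = I_p + m R² = 562.7 + (30.6)(1.94)² = 677.8 kg·m².
ω_f = L_i / I_f = 1111 / 677.8 = 1.639 rad/s.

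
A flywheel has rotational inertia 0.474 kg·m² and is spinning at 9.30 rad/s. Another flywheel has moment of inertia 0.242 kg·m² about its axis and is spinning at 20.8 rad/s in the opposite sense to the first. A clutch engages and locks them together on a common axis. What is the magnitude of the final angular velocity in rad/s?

No external torque acts about the common axis, so total angular momentum is conserved.
Taking A's sense as positive: L = (0.4740)(9.30) − (0.2420)(20.8) = -0.6254 kg·m²·rad/s.
Combined I = 0.4740 + 0.2420 = 0.7160 kg·m².
ω_f = L / I = -0.6254 / 0.7160 = -0.8735 rad/s.

|ω_f| ≈ 0.873 rad/s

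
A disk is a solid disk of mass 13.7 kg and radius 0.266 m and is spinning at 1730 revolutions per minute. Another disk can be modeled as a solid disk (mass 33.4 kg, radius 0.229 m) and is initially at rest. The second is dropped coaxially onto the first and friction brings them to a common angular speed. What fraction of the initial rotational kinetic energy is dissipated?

fraction ≈ 0.644

The coupling torques are internal; angular momentum about the shared axis is conserved.
Moments of inertia: I_A = ½(13.7)(0.266)² = 0.4847 kg·m²; I_B = ½(33.4)(0.229)² = 0.8758 kg·m².
Taking A's sense as positive: L = (0.4847)(1730) = 838.5 kg·m²·rpm.
Combined I = 0.4847 + 0.8758 = 1.360 kg·m².
ω_f = L / I = 838.5 / 1.360 = 616.3 rpm.
KE_i = ½ΣIω² = 7954 J; KE_f = ½(1.360)(64.54)² = 2834 J.
Fraction dissipated = (KE_i − KE_f)/KE_i = 0.6437.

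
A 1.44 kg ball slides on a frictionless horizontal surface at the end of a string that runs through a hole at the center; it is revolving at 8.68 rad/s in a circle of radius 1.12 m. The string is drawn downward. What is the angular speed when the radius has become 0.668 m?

ω₂ ≈ 24.4 rad/s

No torque about the axis ⇒ m r₁² ω₁ = m r₂² ω₂.
ω₂ = ω₁ (r₁/r₂)² = (8.68)(1.12/0.668)² = 24.40 rad/s.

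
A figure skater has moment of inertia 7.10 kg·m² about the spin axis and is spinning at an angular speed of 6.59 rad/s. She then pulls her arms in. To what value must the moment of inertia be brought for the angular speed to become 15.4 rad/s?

Angular momentum about the spin axis is conserved since the torque about it is zero.
I₂ = I₁ω₁ / ω₂ = (7.10)(6.59) / (15.4) = 3.038 kg·m².

I₂ ≈ 3.04 kg·m²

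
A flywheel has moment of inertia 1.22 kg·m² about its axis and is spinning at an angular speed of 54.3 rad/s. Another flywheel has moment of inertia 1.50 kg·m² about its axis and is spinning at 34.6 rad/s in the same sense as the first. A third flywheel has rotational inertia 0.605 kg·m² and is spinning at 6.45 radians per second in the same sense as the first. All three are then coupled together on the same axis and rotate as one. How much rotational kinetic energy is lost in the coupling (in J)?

No external torque acts about the common axis, so total angular momentum is conserved.
Taking A's sense as positive: L = (1.220)(54.3) + (1.500)(34.6) + (0.6050)(6.45) = 122.0 kg·m²·rad/s.
Combined I = 1.220 + 1.500 + 0.6050 = 3.325 kg·m².
ω_f = L / I = 122.0 / 3.325 = 36.71 rad/s.
KE_i = ½ΣIω² = 2709 J; KE_f = ½(3.325)(36.71)² = 2240 J.

ΔKE lost ≈ 469 J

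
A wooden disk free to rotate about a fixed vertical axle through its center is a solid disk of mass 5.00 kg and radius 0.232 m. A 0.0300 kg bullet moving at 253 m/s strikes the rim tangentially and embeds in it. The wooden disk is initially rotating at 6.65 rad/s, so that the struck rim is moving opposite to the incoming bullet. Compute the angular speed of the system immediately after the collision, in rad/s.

The axle reaction passes through the axle and exerts no torque about it; angular momentum about the axle is conserved through the impact.
I_p = ½(5.00)(0.232)² = 0.1346 kg·m². Taking the sense of the bullet's angular momentum as positive, L_{bullet} = m v R = (0.0300)(253)(0.232) = 1.761 kg·m²/s.
L_i = −I_p ω_p + m v R = −(0.1346)(6.65) + 1.761 = 0.8661 kg·m²/s.
After sticking, I_f = I_p + m R² = 0.1346 + (0.0300)(0.232)² = 0.1362 kg·m².
ω_f = L_i / I_f = 0.8661 / 0.1362 = 6.360 rad/s.

|ω_f| ≈ 6.36 rad/s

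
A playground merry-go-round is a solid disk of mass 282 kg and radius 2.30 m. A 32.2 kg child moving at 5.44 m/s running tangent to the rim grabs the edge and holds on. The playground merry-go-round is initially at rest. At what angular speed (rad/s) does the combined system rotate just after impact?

|ω_f| ≈ 0.440 rad/s

The axle reaction passes through the axle and exerts no torque about it; angular momentum about the axle is conserved through the impact.
I_p = ½(282)(2.30)² = 745.9 kg·m². Taking the sense of the child's angular momentum as positive, L_{child} = m v R = (32.2)(5.44)(2.30) = 402.9 kg·m²/s.
L_i = 0 + 402.9 = 402.9 kg·m²/s.
After sticking, I_f = I_p + m R² = 745.9 + (32.2)(2.30)² = 916.2 kg·m².
ω_f = L_i / I_f = 402.9 / 916.2 = 0.4397 rad/s.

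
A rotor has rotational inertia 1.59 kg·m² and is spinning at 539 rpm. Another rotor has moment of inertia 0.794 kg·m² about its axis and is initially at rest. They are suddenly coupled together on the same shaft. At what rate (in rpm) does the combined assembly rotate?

|ω_f| ≈ 359 rpm

The coupling torques are internal; angular momentum about the shared axis is conserved.
Taking A's sense as positive: L = (1.590)(539) = 857.0 kg·m²·rpm.
Combined I = 1.590 + 0.7940 = 2.384 kg·m².
ω_f = L / I = 857.0 / 2.384 = 359.5 rpm.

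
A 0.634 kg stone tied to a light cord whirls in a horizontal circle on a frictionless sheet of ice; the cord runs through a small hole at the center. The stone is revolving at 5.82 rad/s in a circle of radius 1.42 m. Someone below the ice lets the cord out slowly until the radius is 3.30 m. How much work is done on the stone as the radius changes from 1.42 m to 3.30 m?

The constraining force is radial, so m r² ω about the center is conserved.
ω₂ = ω₁ (r₁/r₂)² = (5.82)(1.42/3.30)² = 1.078 rad/s.
W = ΔKE = ½m(v₂² − v₁²) = -17.64 J.

W ≈ -17.6 J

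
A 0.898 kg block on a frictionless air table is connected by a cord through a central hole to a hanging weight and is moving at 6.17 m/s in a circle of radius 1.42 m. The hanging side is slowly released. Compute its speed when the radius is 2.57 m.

The only horizontal force on the mass is along the cord (radial), so it exerts no torque about the hole and angular momentum m v r is conserved.
v₂ = v₁ r₁ / r₂ = (6.17)(1.42) / (2.57) = 3.409 m/s.

v₂ ≈ 3.41 m/s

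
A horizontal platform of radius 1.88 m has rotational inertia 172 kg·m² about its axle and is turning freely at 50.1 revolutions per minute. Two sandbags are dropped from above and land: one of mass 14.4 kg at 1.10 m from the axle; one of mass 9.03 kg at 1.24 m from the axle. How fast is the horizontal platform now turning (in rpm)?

ω_f ≈ 42.4 rpm

No external torque acts about the axle; L_before = L_after.
Added inertia Σmr² = (14.4)(1.10)² + (9.03)(1.24)² = 31.31 kg·m²; I_f = 172.0 + 31.31 = 203.3 kg·m².
ω_f = I_p ω_i / I_f = (172.0)(50.1) / 203.3 = 42.38 rpm.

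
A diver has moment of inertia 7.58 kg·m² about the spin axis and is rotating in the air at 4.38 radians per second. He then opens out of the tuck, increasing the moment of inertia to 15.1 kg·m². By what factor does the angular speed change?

With no external torque about the axis, L is conserved: I₁ω₁ = I₂ω₂.
ω₂/ω₁ = I₁/I₂ = 7.580 / 15.10 = 0.5020.

ω₂/ω₁ ≈ 0.502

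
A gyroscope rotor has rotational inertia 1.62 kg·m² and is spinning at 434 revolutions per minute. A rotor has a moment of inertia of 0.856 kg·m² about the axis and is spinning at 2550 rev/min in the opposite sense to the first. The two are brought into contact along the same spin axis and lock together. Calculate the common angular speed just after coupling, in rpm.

|ω_f| ≈ 598 rpm

No external torque acts about the common axis, so total angular momentum is conserved.
Taking A's sense as positive: L = (1.620)(434) − (0.8560)(2550) = -1480 kg·m²·rpm.
Combined I = 1.620 + 0.8560 = 2.476 kg·m².
ω_f = L / I = -1480 / 2.476 = -597.6 rpm.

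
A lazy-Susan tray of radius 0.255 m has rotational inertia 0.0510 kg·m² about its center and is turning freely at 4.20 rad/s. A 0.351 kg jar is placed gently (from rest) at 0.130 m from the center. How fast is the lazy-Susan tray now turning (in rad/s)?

No external torque acts about the center; L_before = L_after.
Added inertia Σmr² = (0.351)(0.130)² = 0.005932 kg·m²; I_f = 0.05100 + 0.005932 = 0.05693 kg·m².
ω_f = I_p ω_i / I_f = (0.05100)(4.20) / 0.05693 = 3.762 rad/s.

ω_f ≈ 3.76 rad/s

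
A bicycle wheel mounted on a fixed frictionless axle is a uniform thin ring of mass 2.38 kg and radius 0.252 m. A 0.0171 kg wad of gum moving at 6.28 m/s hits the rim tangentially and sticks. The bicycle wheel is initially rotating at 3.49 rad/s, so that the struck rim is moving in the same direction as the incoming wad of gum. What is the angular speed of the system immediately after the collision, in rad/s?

|ω_f| ≈ 3.64 rad/s

About the axle the impulsive forces during the collision are internal, so angular momentum about that axis is conserved.
I_p = (2.38)(0.252)² = 0.1511 kg·m². Taking the sense of the wad of gum's angular momentum as positive, L_{wad} = m v R = (0.0171)(6.28)(0.252) = 0.02706 kg·m²/s.
L_i = +I_p ω_p + m v R = +(0.1511)(3.49) + 0.02706 = 0.5545 kg·m²/s.
After sticking, I_f = I_p + m R² = 0.1511 + (0.0171)(0.252)² = 0.1522 kg·m².
ω_f = L_i / I_f = 0.5545 / 0.1522 = 3.643 rad/s.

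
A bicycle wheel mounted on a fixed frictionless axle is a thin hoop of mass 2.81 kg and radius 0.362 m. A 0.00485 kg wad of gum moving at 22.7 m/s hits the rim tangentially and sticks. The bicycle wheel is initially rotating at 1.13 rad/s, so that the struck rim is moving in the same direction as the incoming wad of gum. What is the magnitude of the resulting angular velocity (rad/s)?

About the axle the impulsive forces during the collision are internal, so angular momentum about that axis is conserved.
I_p = (2.81)(0.362)² = 0.3682 kg·m². Taking the sense of the wad of gum's angular momentum as positive, L_{wad} = m v R = (0.00485)(22.7)(0.362) = 0.03985 kg·m²/s.
L_i = +I_p ω_p + m v R = +(0.3682)(1.13) + 0.03985 = 0.4560 kg·m²/s.
After sticking, I_f = I_p + m R² = 0.3682 + (0.00485)(0.362)² = 0.3689 kg·m².
ω_f = L_i / I_f = 0.4560 / 0.3689 = 1.236 rad/s.

|ω_f| ≈ 1.24 rad/s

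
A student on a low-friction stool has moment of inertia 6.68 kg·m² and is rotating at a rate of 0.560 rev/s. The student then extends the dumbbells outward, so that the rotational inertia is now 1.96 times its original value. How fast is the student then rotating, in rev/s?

Angular momentum about the spin axis is conserved since the torque about it is zero.
I₂ = 1.96 × 6.68 = 13.09 kg·m².
ω₂ = I₁ω₁ / I₂ = (6.680)(0.560 rev/s) / (13.09) = 0.2857 rev/s.

ω₂ ≈ 0.286 rev/s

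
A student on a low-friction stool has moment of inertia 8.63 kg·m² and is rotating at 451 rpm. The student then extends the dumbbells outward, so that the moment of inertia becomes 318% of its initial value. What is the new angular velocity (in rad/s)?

No external torque acts about the spin axis, so angular momentum is conserved.
I₂ = 3.18 × 8.63 = 27.44 kg·m².
ω₂ = I₁ω₁ / I₂ = (8.630)(451 rpm) / (27.44) = 141.8 rpm = 14.85 rad/s.

ω₂ ≈ 14.9 rad/s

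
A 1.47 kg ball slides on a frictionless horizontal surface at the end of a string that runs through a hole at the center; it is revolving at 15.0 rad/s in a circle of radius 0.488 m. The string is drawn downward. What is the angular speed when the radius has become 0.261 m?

ω₂ ≈ 52.4 rad/s

No torque about the axis ⇒ m r₁² ω₁ = m r₂² ω₂.
ω₂ = ω₁ (r₁/r₂)² = (15.0)(0.488/0.261)² = 52.44 rad/s.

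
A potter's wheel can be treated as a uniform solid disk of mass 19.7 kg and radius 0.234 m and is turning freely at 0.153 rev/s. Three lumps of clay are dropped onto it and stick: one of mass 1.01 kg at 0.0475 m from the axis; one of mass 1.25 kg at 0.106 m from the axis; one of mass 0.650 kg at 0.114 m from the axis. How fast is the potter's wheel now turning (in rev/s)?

ω_f ≈ 0.146 rev/s

No external torque acts about the axis; L_before = L_after.
I_p = ½(19.7)(0.234)² = 0.5393 kg·m².
Added inertia Σmr² = (1.01)(0.0475)² + (1.25)(0.106)² + (0.650)(0.114)² = 0.02477 kg·m²; I_f = 0.5393 + 0.02477 = 0.5641 kg·m².
ω_f = I_p ω_i / I_f = (0.5393)(0.153) / 0.5641 = 0.1463 rev/s.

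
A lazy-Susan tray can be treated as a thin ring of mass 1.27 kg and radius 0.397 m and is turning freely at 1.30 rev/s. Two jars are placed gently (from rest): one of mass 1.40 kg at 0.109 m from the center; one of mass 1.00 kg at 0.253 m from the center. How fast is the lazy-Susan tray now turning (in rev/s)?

The added mass arrives with no angular momentum about the center, and any external torque about the center is negligible, so the system's angular momentum is conserved.
I_p = (1.27)(0.397)² = 0.2002 kg·m².
Added inertia Σmr² = (1.40)(0.109)² + (1.00)(0.253)² = 0.08064 kg·m²; I_f = 0.2002 + 0.08064 = 0.2808 kg·m².
ω_f = I_p ω_i / I_f = (0.2002)(1.30) / 0.2808 = 0.9267 rev/s.

ω_f ≈ 0.927 rev/s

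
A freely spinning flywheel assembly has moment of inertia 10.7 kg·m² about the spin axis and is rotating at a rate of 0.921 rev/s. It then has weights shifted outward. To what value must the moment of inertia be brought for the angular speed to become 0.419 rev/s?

With no external torque about the axis, L is conserved: I₁ω₁ = I₂ω₂.
I₂ = I₁ω₁ / ω₂ = (10.7)(0.921) / (0.419) = 23.52 kg·m².

I₂ ≈ 23.5 kg·m²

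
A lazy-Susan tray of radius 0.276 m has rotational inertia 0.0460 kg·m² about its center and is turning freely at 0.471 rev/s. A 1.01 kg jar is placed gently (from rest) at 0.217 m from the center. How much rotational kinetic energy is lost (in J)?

No external torque acts about the center; L_before = L_after.
Added inertia Σmr² = (1.01)(0.217)² = 0.04756 kg·m²; I_f = 0.04600 + 0.04756 = 0.09356 kg·m².
ω_f = I_p ω_i / I_f = (0.04600)(0.471) / 0.09356 = 0.2316 rev/s.
KE_i = ½(0.04600)(2.959 rad/s)² = 0.2014 J; KE_f = ½(0.09356)(1.455)² = 0.09904 J.

energy lost ≈ 0.102 J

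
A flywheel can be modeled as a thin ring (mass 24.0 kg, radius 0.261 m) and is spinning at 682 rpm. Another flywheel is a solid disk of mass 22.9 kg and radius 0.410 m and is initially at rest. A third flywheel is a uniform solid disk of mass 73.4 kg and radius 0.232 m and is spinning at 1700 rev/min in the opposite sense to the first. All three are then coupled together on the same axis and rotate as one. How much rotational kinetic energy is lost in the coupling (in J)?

No external torque acts about the common axis, so total angular momentum is conserved.
Moments of inertia: I_A = (24.0)(0.261)² = 1.635 kg·m²; I_B = ½(22.9)(0.410)² = 1.925 kg·m²; I_C = ½(73.4)(0.232)² = 1.975 kg·m².
Taking A's sense as positive: L = (1.635)(682) − (1.975)(1700) = -2243 kg·m²·rpm.
Combined I = 1.635 + 1.925 + 1.975 = 5.535 kg·m².
ω_f = L / I = -2243 / 5.535 = -405.3 rpm.
KE_i = ½ΣIω² = 35470 J; KE_f = ½(5.535)(42.44)² = 4984 J.

ΔKE lost ≈ 30500 J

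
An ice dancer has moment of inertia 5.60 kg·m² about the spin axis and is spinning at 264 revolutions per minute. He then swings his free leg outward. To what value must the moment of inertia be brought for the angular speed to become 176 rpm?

With no external torque about the axis, L is conserved: I₁ω₁ = I₂ω₂.
I₂ = I₁ω₁ / ω₂ = (5.60)(264) / (176) = 8.400 kg·m².

I₂ ≈ 8.40 kg·m²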